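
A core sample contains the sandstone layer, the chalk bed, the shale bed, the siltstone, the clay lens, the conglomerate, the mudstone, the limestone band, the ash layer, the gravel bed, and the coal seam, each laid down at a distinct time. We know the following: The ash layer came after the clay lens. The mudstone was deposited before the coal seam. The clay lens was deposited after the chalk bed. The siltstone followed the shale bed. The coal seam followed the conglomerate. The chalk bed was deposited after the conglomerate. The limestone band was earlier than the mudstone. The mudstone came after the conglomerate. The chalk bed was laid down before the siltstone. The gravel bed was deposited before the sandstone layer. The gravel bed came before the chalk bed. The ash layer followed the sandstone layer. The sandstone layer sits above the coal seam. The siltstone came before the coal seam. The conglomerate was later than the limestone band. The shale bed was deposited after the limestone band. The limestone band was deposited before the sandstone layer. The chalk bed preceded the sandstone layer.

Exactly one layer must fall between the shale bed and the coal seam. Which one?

Tracing the constraints gives the shale bed → the siltstone → the coal seam, so the siltstone sits after the shale bed and before the coal seam.
No other layer is forced both after the shale bed and before the coal seam.

the siltstone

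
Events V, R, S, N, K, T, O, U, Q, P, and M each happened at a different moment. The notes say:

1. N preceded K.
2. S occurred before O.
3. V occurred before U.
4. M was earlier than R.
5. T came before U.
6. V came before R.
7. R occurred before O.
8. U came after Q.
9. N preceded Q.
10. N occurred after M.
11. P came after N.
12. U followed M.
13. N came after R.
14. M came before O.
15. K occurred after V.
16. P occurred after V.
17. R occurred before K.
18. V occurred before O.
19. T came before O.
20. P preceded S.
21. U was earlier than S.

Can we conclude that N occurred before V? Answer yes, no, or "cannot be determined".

no

Tracing the constraints gives V → R → N, so V must come before N.
That means N cannot be before V.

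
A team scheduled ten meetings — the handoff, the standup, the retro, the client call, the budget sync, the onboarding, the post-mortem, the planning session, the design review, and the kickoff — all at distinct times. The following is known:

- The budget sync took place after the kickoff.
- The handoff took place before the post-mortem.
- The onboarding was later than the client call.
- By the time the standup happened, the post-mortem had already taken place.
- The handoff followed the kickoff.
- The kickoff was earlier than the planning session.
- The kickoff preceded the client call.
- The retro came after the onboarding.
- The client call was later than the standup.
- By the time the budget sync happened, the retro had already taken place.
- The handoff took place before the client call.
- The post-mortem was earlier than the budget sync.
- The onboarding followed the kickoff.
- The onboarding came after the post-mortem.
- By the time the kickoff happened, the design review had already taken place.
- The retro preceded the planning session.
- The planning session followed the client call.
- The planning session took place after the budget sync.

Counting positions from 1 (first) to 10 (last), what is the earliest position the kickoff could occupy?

2

The design review must come before the kickoff — 1 forced predecessor.
Nothing else is forced ahead of the kickoff, so its earliest slot is position 1 + 1 = 2.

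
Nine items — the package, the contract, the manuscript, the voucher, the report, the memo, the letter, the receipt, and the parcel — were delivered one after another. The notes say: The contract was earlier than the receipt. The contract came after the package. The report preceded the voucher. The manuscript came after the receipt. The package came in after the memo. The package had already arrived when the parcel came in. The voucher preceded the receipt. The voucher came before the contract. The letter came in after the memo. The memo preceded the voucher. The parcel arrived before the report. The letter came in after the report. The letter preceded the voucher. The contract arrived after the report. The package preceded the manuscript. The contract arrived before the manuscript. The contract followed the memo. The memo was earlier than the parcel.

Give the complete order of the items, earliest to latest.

the memo, the package, the parcel, the report, the letter, the voucher, the contract, the receipt, the manuscript

The constraints fix every adjacent pair, so only one ordering works:
the memo → the package → the parcel → the report → the letter → the voucher → the contract → the receipt → the manuscript.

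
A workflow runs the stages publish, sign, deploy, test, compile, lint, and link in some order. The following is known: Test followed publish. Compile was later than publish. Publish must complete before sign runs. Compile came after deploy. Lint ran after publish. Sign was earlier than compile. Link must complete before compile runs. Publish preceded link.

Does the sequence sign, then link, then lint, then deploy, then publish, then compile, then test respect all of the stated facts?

no

The constraints require publish before link, but in the proposed sequence link appears ahead of publish. That one violation is enough.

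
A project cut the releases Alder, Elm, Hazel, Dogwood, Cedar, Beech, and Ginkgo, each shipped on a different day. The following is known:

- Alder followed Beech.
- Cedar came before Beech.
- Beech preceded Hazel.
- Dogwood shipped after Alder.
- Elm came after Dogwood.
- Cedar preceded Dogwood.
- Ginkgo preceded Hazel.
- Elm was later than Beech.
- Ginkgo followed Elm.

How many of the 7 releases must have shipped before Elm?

4

Directly stated before Elm: Beech and Dogwood.
Alder reaches Elm via Alder → Dogwood → Elm.
Cedar reaches Elm via Cedar → Beech → Elm.
No chain forces Ginkgo (or any of the others) ahead of Elm.
That's Alder, Beech, Cedar, and Dogwood — 4 in all.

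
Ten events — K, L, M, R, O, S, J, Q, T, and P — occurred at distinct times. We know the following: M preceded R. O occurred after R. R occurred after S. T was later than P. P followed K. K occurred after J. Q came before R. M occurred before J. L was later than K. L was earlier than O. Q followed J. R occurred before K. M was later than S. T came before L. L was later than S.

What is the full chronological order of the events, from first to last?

S, M, J, Q, R, K, P, T, L, O

The constraints fix every adjacent pair, so only one ordering works:
S → M → J → Q → R → K → P → T → L → O.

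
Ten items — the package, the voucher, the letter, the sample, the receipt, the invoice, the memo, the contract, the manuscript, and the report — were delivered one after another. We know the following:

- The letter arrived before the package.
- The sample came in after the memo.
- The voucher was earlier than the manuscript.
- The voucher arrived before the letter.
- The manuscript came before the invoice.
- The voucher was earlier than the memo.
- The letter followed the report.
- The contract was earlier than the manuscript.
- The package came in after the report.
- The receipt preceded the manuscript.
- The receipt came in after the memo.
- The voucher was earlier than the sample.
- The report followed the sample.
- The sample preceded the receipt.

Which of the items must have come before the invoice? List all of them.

Directly stated before the invoice: the manuscript.
The contract reaches the invoice via the contract → the manuscript → the invoice.
The memo reaches the invoice via the memo → the receipt → the manuscript → the invoice.
The receipt reaches the invoice via the receipt → the manuscript → the invoice.
Likewise the sample and the voucher each reach the invoice by chaining the stated constraints.
No chain forces the report (or any of the others) ahead of the invoice.

the contract, the manuscript, the memo, the receipt, the sample, the voucher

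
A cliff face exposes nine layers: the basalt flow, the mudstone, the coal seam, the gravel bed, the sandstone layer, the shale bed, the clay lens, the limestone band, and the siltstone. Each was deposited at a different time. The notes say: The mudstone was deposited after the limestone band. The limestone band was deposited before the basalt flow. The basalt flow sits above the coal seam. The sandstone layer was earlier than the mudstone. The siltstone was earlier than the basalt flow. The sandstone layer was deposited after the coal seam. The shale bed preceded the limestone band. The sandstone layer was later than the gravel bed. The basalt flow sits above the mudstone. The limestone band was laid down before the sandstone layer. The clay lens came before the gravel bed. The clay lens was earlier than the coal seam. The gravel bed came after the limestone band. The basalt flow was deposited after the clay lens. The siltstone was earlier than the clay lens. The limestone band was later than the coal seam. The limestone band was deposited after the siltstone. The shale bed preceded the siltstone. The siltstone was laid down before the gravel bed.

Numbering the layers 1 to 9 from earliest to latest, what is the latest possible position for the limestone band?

5

The limestone band must come before the basalt flow, the gravel bed, the mudstone, and the sandstone layer — 4 layers forced after it.
Everything else can be placed before the limestone band in some valid order, so the limestone band can sit as late as position 9 − 4 = 5.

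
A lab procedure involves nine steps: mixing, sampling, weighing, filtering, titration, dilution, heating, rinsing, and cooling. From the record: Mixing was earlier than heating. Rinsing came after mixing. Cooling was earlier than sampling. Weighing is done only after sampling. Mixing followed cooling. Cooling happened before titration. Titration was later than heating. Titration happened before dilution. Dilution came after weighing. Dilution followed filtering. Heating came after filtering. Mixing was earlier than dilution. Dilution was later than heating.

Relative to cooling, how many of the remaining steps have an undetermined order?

Forced after cooling: dilution, heating, mixing, rinsing, sampling, titration, and weighing.
That leaves filtering with no forced order relative to cooling — 1.

1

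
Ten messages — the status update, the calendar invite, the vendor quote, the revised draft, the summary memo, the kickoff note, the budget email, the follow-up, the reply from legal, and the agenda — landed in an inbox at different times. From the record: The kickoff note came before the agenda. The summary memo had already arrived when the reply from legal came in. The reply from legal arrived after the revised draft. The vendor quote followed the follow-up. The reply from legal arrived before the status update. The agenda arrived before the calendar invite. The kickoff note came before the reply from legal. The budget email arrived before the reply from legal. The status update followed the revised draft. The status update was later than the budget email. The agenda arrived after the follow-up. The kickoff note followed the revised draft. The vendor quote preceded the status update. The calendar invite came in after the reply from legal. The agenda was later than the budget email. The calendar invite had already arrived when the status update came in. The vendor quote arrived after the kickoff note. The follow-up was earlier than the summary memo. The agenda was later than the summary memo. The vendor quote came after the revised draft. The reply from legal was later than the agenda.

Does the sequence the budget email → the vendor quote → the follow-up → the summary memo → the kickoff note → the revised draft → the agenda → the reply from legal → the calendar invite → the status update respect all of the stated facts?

The constraints require the revised draft before the kickoff note, but in the proposed sequence the kickoff note appears ahead of the revised draft. That one violation is enough.

no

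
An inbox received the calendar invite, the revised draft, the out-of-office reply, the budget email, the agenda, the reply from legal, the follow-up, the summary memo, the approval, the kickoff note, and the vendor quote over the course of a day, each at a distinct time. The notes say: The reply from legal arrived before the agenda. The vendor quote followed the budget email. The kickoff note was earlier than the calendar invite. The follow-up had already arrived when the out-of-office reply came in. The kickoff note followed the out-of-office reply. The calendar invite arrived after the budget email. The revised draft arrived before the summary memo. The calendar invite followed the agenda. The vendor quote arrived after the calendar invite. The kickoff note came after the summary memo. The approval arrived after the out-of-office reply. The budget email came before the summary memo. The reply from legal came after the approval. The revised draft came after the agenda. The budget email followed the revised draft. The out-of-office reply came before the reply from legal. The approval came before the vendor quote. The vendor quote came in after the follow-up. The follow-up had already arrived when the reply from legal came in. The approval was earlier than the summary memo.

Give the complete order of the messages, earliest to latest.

The constraints fix every adjacent pair, so only one ordering works:
the follow-up → the out-of-office reply → the approval → the reply from legal → the agenda → the revised draft → the budget email → the summary memo → the kickoff note → the calendar invite → the vendor quote.

the follow-up, the out-of-office reply, the approval, the reply from legal, the agenda, the revised draft, the budget email, the summary memo, the kickoff note, the calendar invite, the vendor quote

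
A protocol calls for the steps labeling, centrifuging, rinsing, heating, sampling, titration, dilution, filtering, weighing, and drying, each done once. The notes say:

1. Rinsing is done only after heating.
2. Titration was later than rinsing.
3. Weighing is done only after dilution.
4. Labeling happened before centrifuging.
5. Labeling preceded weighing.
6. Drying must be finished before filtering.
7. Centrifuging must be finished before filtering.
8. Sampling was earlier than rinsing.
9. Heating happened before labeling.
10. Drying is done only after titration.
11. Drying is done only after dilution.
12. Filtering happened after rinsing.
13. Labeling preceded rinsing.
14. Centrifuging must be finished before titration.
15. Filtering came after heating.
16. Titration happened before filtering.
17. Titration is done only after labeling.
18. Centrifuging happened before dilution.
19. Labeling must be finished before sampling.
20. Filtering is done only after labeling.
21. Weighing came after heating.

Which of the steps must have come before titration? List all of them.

Directly stated before titration: centrifuging, labeling, and rinsing.
Heating reaches titration via heating → labeling → titration.
Sampling reaches titration via sampling → rinsing → titration.
No chain forces filtering (or any of the others) ahead of titration.

centrifuging, heating, labeling, rinsing, sampling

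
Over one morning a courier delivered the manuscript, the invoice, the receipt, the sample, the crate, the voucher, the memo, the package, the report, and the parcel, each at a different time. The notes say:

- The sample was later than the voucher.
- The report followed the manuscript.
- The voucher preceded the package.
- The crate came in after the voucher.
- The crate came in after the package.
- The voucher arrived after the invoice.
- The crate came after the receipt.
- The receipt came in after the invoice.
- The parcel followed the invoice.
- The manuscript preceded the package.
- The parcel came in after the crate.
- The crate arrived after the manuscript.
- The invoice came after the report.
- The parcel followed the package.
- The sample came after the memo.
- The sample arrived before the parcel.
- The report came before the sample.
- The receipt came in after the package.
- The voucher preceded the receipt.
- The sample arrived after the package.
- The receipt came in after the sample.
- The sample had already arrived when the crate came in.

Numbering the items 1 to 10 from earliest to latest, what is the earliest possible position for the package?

5

The invoice, the manuscript, the report, and the voucher must all come before the package — 4 forced predecessors.
Nothing else is forced ahead of the package, so its earliest slot is position 4 + 1 = 5.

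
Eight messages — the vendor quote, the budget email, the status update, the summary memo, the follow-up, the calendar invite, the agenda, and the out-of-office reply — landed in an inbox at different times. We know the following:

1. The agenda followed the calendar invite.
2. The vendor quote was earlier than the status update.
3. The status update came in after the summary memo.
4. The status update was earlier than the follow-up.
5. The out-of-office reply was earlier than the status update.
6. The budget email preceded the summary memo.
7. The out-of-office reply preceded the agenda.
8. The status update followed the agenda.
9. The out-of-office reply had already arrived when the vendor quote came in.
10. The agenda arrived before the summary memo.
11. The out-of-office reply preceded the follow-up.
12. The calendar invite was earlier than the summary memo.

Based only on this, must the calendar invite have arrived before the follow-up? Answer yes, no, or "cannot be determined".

yes

Chain the constraints: the calendar invite → the summary memo → the status update → the follow-up. Each link is directly stated, so the calendar invite comes before the follow-up.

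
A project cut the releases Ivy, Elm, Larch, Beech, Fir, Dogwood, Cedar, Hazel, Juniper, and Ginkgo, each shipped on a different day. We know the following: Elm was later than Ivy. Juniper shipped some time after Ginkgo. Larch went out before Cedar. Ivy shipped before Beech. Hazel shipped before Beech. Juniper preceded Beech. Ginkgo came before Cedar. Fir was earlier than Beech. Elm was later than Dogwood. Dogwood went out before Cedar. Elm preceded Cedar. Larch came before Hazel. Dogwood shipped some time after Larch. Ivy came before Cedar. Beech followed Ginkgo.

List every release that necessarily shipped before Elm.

Dogwood, Ivy, Larch

Directly stated before Elm: Dogwood and Ivy.
Larch reaches Elm via Larch → Dogwood → Elm.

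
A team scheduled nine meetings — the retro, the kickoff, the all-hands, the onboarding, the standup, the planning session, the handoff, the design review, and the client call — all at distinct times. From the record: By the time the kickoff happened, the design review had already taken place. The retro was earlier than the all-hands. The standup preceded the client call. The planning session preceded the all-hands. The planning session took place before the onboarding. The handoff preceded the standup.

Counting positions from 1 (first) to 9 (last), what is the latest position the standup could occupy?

The standup must come before the client call — 1 meeting forced after it.
Everything else can be placed before the standup in some valid order, so the standup can sit as late as position 9 − 1 = 8.

8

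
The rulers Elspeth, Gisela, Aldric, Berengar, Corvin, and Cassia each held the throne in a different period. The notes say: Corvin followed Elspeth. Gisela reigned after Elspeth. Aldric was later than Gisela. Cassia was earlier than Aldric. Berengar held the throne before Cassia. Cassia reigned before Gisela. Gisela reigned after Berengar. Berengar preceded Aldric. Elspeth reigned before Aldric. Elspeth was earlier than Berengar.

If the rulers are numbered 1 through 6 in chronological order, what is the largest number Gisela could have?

Gisela must come before Aldric — 1 ruler forced after them.
Everything else can be placed before Gisela in some valid order, so Gisela can sit as late as position 6 − 1 = 5.

5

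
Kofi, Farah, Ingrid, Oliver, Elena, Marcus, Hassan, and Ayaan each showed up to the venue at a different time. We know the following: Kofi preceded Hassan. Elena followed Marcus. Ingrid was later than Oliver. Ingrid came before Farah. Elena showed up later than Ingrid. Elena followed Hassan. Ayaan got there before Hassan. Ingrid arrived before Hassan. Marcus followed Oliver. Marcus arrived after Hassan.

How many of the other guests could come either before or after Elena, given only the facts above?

Forced before Elena: Ayaan, Hassan, Ingrid, Kofi, Marcus, and Oliver.
That leaves Farah with no forced order relative to Elena — 1.

1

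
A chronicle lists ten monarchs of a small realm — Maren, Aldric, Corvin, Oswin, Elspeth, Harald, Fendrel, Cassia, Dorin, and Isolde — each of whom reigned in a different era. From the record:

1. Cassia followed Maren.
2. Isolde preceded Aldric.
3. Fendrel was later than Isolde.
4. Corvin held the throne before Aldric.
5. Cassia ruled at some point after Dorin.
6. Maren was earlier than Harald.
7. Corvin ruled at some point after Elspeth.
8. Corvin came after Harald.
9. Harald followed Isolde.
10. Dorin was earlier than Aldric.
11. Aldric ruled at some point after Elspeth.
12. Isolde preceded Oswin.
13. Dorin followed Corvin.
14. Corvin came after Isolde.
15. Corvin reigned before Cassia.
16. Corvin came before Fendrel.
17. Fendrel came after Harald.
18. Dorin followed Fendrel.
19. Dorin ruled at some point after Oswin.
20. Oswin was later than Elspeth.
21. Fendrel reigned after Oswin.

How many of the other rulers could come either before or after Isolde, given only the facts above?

Forced after Isolde: Aldric, Cassia, Corvin, Dorin, Fendrel, Harald, and Oswin.
That leaves Elspeth and Maren with no forced order relative to Isolde — 2.

2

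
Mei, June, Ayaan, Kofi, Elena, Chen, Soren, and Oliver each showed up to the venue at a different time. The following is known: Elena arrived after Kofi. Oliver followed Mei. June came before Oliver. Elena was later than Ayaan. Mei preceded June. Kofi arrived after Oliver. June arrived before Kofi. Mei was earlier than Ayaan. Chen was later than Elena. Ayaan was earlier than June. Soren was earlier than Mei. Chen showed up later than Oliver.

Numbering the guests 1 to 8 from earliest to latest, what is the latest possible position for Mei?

Mei must come before Ayaan, Chen, Elena, June, Kofi, and Oliver — 6 guests forced after them.
Everything else can be placed before Mei in some valid order, so Mei can sit as late as position 8 − 6 = 2.

2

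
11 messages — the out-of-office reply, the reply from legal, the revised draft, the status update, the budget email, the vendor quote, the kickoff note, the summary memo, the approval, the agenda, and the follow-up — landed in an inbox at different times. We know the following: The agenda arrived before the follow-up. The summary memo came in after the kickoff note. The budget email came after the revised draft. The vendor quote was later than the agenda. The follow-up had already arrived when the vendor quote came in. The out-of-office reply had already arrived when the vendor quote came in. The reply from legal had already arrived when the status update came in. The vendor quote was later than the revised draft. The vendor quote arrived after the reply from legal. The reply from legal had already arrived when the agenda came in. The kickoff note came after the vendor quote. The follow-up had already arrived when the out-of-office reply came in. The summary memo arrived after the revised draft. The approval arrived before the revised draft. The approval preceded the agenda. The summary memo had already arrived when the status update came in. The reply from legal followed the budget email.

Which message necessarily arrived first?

the approval

The approval has a chain of constraints placing it before every other message, so the approval must be first.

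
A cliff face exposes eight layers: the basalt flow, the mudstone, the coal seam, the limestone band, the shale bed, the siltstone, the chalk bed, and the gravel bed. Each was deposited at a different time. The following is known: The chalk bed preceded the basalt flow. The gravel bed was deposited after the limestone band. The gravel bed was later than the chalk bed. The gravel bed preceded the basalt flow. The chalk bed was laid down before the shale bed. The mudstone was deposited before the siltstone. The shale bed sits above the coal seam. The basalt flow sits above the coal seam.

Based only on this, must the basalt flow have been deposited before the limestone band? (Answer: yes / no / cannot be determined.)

Tracing the constraints gives the limestone band → the gravel bed → the basalt flow, so the limestone band must come before the basalt flow.
That means the basalt flow cannot be before the limestone band.

no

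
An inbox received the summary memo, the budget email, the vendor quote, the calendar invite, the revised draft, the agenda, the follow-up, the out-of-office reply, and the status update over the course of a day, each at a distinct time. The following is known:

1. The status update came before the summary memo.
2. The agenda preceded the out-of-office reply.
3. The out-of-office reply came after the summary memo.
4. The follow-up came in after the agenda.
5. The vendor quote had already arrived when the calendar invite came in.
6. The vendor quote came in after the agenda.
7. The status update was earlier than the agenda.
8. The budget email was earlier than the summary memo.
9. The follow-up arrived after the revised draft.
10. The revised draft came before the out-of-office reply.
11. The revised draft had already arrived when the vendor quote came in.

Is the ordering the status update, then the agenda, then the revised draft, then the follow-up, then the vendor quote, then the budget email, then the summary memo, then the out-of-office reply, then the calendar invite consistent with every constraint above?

Check each stated constraint against the proposed order — e.g. the status update is ahead of the summary memo; the agenda is ahead of the out-of-office reply. Every pair is in the required order; nothing is violated.

yes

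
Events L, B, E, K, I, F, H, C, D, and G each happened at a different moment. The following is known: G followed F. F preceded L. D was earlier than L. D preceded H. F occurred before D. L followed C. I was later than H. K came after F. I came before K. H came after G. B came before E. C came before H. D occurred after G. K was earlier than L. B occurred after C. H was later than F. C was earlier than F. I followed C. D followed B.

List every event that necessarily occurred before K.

Directly stated before K: F and I.
B reaches K via B → D → H → I → K.
C reaches K via C → F → K.
D reaches K via D → H → I → K.
Likewise G and H each reach K by chaining the stated constraints.
No chain forces L (or any of the others) ahead of K.

B, C, D, F, G, H, I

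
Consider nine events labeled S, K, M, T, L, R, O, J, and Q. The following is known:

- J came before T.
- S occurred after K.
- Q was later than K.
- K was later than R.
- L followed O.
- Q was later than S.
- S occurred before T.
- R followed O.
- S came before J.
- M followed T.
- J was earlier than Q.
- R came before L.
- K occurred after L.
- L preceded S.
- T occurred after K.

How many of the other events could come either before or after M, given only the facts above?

1

Forced before M: J, K, L, O, R, S, and T.
That leaves Q with no forced order relative to M — 1.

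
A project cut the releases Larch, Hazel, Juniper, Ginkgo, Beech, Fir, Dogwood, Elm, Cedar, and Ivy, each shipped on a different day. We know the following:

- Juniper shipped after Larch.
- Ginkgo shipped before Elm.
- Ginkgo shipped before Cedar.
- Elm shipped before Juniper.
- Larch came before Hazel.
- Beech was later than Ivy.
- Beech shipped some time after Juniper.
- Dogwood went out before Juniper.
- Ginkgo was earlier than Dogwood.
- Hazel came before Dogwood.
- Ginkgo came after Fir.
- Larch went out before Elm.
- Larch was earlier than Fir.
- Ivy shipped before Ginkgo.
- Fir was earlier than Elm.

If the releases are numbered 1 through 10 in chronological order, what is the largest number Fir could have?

Fir must come before Beech, Cedar, Dogwood, Elm, Ginkgo, and Juniper — 6 releases forced after it.
Everything else can be placed before Fir in some valid order, so Fir can sit as late as position 10 − 6 = 4.

4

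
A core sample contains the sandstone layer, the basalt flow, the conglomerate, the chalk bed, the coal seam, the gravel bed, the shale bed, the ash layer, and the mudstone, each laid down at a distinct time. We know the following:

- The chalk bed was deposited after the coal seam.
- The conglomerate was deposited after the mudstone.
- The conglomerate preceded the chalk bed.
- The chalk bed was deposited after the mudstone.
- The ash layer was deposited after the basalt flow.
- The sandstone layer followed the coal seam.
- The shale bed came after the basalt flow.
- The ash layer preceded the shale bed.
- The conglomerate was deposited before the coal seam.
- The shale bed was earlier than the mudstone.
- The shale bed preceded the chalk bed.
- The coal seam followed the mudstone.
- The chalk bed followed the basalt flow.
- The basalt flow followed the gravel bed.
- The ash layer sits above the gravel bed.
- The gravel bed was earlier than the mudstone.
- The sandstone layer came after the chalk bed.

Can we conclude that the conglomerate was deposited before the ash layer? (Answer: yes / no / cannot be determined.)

Tracing the constraints gives the ash layer → the shale bed → the mudstone → the conglomerate, so the ash layer must come before the conglomerate.
That means the conglomerate cannot be before the ash layer.

no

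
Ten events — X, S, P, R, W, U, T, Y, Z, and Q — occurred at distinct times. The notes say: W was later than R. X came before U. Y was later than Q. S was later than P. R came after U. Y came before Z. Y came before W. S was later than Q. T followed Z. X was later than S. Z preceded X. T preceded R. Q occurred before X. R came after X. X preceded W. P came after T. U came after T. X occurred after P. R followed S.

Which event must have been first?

Q has a chain of constraints placing it before every other event, so Q must be first.

Q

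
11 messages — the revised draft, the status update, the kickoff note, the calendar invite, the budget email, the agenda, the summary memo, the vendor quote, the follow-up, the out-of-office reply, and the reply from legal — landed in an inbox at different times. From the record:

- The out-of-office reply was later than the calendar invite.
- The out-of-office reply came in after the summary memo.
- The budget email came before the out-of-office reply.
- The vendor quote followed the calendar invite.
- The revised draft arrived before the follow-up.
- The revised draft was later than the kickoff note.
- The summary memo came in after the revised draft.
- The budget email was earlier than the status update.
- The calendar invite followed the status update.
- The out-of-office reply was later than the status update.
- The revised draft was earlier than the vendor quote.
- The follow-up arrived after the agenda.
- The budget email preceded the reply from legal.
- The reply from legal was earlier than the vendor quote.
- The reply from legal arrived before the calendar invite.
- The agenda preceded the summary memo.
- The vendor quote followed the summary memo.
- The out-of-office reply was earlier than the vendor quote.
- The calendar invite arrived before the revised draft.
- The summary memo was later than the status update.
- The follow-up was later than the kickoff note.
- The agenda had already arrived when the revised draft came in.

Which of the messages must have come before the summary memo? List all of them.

the agenda, the budget email, the calendar invite, the kickoff note, the reply from legal, the revised draft, the status update

Directly stated before the summary memo: the agenda, the revised draft, and the status update.
The budget email reaches the summary memo via the budget email → the status update → the summary memo.
The calendar invite reaches the summary memo via the calendar invite → the revised draft → the summary memo.
The kickoff note reaches the summary memo via the kickoff note → the revised draft → the summary memo.
Likewise the reply from legal reaches the summary memo by chaining the stated constraints.
No chain forces the vendor quote (or any of the others) ahead of the summary memo.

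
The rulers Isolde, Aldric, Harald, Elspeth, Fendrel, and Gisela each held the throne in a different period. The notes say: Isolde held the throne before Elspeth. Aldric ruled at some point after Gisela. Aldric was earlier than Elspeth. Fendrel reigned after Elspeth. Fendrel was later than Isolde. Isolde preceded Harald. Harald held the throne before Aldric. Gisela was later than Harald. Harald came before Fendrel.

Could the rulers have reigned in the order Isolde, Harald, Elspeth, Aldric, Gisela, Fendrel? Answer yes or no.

no

The constraints require Gisela before Aldric, but in the proposed sequence Aldric appears ahead of Gisela. That one violation is enough.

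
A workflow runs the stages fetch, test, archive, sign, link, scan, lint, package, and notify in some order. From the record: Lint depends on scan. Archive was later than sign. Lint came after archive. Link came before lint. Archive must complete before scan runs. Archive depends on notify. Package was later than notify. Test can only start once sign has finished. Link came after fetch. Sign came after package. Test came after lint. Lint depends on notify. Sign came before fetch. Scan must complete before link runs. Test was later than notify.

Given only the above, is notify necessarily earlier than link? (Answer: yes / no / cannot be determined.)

Chain the constraints: notify → archive → scan → link. Each link is directly stated, so notify comes before link.

yes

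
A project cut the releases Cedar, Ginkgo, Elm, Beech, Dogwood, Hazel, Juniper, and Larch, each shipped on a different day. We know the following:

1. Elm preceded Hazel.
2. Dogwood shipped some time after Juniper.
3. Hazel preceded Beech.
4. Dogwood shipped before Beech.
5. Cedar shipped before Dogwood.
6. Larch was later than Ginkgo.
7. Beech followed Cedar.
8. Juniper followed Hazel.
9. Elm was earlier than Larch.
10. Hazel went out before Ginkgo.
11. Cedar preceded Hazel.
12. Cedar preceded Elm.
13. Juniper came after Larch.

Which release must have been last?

Beech

Every other release has a chain of constraints placing it before Beech, so Beech is last.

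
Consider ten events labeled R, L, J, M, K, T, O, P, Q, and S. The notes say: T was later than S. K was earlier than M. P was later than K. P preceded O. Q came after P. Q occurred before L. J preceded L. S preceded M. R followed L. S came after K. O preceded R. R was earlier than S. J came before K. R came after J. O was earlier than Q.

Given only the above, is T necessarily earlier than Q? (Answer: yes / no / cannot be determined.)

no

Tracing the constraints gives Q → L → R → S → T, so Q must come before T.
That means T cannot be before Q.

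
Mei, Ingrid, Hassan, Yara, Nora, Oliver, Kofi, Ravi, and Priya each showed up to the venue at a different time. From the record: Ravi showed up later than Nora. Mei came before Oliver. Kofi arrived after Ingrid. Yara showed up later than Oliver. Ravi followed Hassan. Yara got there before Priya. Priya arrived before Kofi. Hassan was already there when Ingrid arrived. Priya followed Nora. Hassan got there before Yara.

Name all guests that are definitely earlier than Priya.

Directly stated before Priya: Nora and Yara.
Hassan reaches Priya via Hassan → Yara → Priya.
Mei reaches Priya via Mei → Oliver → Yara → Priya.
Oliver reaches Priya via Oliver → Yara → Priya.

Hassan, Mei, Nora, Oliver, Yara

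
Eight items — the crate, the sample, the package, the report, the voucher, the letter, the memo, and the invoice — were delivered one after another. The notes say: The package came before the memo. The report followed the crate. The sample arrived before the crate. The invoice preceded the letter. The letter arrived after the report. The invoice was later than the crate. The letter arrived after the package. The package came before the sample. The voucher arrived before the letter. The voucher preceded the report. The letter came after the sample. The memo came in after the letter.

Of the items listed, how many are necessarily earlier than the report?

Directly stated before the report: the crate and the voucher.
The package reaches the report via the package → the sample → the crate → the report.
The sample reaches the report via the sample → the crate → the report.
That's the crate, the package, the sample, and the voucher — 4 in all.

4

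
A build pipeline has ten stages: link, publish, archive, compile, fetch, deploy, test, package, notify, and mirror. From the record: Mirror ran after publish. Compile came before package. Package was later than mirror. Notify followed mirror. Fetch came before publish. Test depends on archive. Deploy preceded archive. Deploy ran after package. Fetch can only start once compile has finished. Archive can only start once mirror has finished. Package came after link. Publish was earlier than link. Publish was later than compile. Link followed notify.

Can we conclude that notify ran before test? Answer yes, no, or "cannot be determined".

Chain the constraints: notify → link → package → deploy → archive → test. Each link is directly stated, so notify comes before test.

yes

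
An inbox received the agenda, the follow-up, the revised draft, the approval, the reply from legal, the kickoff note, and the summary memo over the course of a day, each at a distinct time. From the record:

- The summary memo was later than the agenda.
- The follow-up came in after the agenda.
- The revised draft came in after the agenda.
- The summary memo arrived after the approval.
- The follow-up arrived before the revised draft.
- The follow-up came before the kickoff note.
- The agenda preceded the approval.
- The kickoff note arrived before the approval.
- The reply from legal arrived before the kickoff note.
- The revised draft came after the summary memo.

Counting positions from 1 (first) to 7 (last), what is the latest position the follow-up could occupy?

The follow-up must come before the approval, the kickoff note, the revised draft, and the summary memo — 4 messages forced after it.
Everything else can be placed before the follow-up in some valid order, so the follow-up can sit as late as position 7 − 4 = 3.

3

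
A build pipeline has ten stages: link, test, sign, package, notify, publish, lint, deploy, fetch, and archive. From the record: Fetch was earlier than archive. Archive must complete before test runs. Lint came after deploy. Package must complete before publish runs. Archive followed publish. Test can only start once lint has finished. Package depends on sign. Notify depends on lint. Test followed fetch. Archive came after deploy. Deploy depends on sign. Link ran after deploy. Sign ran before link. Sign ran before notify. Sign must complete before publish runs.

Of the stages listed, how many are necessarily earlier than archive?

5

Directly stated before archive: deploy, fetch, and publish.
Package reaches archive via package → publish → archive.
Sign reaches archive via sign → deploy → archive.
No chain forces notify (or any of the others) ahead of archive.
That's deploy, fetch, package, publish, and sign — 5 in all.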